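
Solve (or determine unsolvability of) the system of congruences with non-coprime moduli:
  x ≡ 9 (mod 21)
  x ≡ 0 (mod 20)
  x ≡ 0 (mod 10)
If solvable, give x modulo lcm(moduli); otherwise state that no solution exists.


Moduli 21, 20, 10 are not pairwise coprime, so CRT works modulo lcm(m_i) when all pairwise compatibility conditions hold.
Pairwise compatibility: gcd(m_i, m_j) must divide a_i - a_j for every pair.
Merge one congruence at a time:
  Start: x ≡ 9 (mod 21).
  Combine with x ≡ 0 (mod 20): gcd(21, 20) = 1; 0 - 9 = -9, which IS divisible by 1, so compatible.
    Write x = 9 + 21·t and substitute into x ≡ 0 (mod 20): 21·t ≡ 0 − 9 = -9 (mod 20).
    Reduce coefficients mod 20: 1·t ≡ 11 (mod 20).
    So t ≡ 11 (mod 20).
    Then x = 9 + 21·11 = 240, valid modulo lcm(21, 20) = 420: x ≡ 240 (mod 420).
  Combine with x ≡ 0 (mod 10): gcd(420, 10) = 10; 0 - 240 = -240, which IS divisible by 10, so compatible.
    Write x = 240 + 420·t and substitute into x ≡ 0 (mod 10): 420·t ≡ 0 − 240 = -240 (mod 10).
    Divide the congruence (and modulus) by g = 10: 42·t ≡ -24 (mod 1).
    Modulo 1 every t works; take t = 0.
    Then x = 240 + 420·0 = 240, valid modulo lcm(420, 10) = 420: x ≡ 240 (mod 420).
Verify: 240 mod 21 = 9, 240 mod 20 = 0, 240 mod 10 = 0.

x ≡ 240 (mod 420).


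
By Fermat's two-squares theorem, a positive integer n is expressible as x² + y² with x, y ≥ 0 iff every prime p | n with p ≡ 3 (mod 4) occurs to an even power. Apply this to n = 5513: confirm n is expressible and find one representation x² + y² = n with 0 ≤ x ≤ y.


Step 1: Factor n = 5513 = 37 · 149.
Step 2: Check the mod-4 condition on each prime factor: 37 ≡ 1 (mod 4), exponent 1; 149 ≡ 1 (mod 4), exponent 1.
All primes ≡ 3 (mod 4) appear to even exponent (or don't appear), so by the two-squares theorem n IS expressible as a sum of two squares.
Step 3: Build a representation. Here n = 37 · 149 is a product of primes ≡ 1 (mod 4). Each prime p ≡ 1 (mod 4) is itself a sum of two squares; find a² by testing p − a² for a perfect square:
  37: 37 − 1² = 36 = 6² ⇒ 37 = 1² + 6².
  149: 149 − 1² = 148, 149 − 2² = 145, 149 − 3² = 140, 149 − 4² = 133, 149 − 5² = 124, 149 − 6² = 113, 149 − 7² = 100 = 10² ⇒ 149 = 7² + 10².
  Combine using the Brahmagupta–Fibonacci identity (a² + b²)(c² + d²) = (ac − bd)² + (ad + bc)² = (ac + bd)² + (ad − bc)²:
  37 · 149 = 5513: from (1² + 6²)(7² + 10²), take (1·7 − 6·10, 1·10 + 6·7) = (7 − 60, 10 + 42) = (-53, 52); dropping signs (only squares matter) gives (53, 52); check 53² + 52² = 2809 + 2704 = 5513 ✓.
Step 4: Order so x ≤ y and verify: 52² + 53² = 2704 + 2809 = 5513 = n. ✓

n = 5513 = 52² + 53² (one valid representation with x ≤ y).


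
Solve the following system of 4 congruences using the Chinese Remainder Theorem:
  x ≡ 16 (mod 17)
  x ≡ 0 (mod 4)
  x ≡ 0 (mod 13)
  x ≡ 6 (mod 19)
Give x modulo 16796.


Product of moduli M = 17 · 4 · 13 · 19 = 16796.
Merge one congruence at a time:
  Start: x ≡ 16 (mod 17).
  Combine with x ≡ 0 (mod 4); new modulus lcm = 68.
    Write x = 16 + 17·t and substitute into x ≡ 0 (mod 4): 17·t ≡ 0 − 16 = -16 (mod 4).
    Reduce coefficients mod 4: 1·t ≡ 0 (mod 4).
    So t ≡ 0 (mod 4).
    Then x = 16 + 17·0 = 16, valid modulo lcm(17, 4) = 68: x ≡ 16 (mod 68).
  Combine with x ≡ 0 (mod 13); new modulus lcm = 884.
    Write x = 16 + 68·t and substitute into x ≡ 0 (mod 13): 68·t ≡ 0 − 16 = -16 (mod 13).
    Reduce coefficients mod 13: 3·t ≡ 10 (mod 13).
    The inverse of 3 mod 13 is 9 (since 3·9 = 27 = 2·13 + 1), so t ≡ 9·10 = 90 ≡ 12 (mod 13).
    Then x = 16 + 68·12 = 832, valid modulo lcm(68, 13) = 884: x ≡ 832 (mod 884).
  Combine with x ≡ 6 (mod 19); new modulus lcm = 16796.
    Write x = 832 + 884·t and substitute into x ≡ 6 (mod 19): 884·t ≡ 6 − 832 = -826 (mod 19).
    Reduce coefficients mod 19: 10·t ≡ 10 (mod 19).
    The inverse of 10 mod 19 is 2 (since 10·2 = 20 = 1·19 + 1), so t ≡ 2·10 = 20 ≡ 1 (mod 19).
    Then x = 832 + 884·1 = 1716, valid modulo lcm(884, 19) = 16796: x ≡ 1716 (mod 16796).
Verify against each original: 1716 mod 17 = 16, 1716 mod 4 = 0, 1716 mod 13 = 0, 1716 mod 19 = 6.

x ≡ 1716 (mod 16796).


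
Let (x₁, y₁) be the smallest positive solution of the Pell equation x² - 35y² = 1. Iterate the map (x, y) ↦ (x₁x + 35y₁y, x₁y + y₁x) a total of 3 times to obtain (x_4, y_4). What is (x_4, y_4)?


Step 1: Find the fundamental solution (x₁, y₁) of x² - 35y² = 1.
  Expand √35 as a continued fraction. a₀ = ⌊√35⌋ = 5; iterate m_{k+1} = d_k·a_k − m_k, d_{k+1} = (35 − m_{k+1}²)/d_k, a_{k+1} = ⌊(a₀ + m_{k+1})/d_{k+1}⌋ (starting m₀ = 0, d₀ = 1), with convergents p_k = a_k·p_{k-1} + p_{k-2}, q_k = a_k·q_{k-1} + q_{k-2} (p₋₁ = 1, q₋₁ = 0):
  k = 0: a₀ = 5; p₀/q₀ = 5/1; p₀² − 35·q₀² = 25 − 35 = -10.
  k = 1: m = 5, d = 10, a = ⌊(5 + 5)/10⌋ = 1; p/q = (1·5 + 1)/(1·1 + 0) = 6/1; p² − 35·q² = 36 − 35 = 1.
  The first convergent with p² − 35·q² = 1 gives the fundamental solution (x₁, y₁) = (6, 1).
Step 2: Apply the recurrence (x_{n+1}, y_{n+1}) = (x₁x_n + 35y₁y_n, x₁y_n + y₁x_n) repeatedly.
  From (x_1, y_1) = (6, 1): x_2 = 6·6 + 35·1·1 = 71; y_2 = 6·1 + 1·6 = 12.
  From (x_2, y_2) = (71, 12): x_3 = 6·71 + 35·1·12 = 846; y_3 = 6·12 + 1·71 = 143.
  From (x_3, y_3) = (846, 143): x_4 = 6·846 + 35·1·143 = 10081; y_4 = 6·143 + 1·846 = 1704.
Step 3: Verify x_4² - 35·y_4² = 101626561 - 101626560 = 1 (should be 1). ✓

(x_1, y_1) = (6, 1); (x_4, y_4) = (10081, 1704).


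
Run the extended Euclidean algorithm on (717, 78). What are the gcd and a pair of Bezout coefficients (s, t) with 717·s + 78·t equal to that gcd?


Euclidean algorithm on (717, 78) — divide until remainder is 0:
  717 = 9 · 78 + 15
  78 = 5 · 15 + 3
  15 = 5 · 3 + 0
gcd(717, 78) = 3.
Track Bezout coefficients alongside the remainders: start with r₀ = 717 = a·1 + b·0 (s = 1, t = 0) and r₁ = 78 = a·0 + b·1 (s = 0, t = 1); each new remainder r_{k+1} = r_{k-1} − q_k·r_k inherits s_{k+1} = s_{k-1} − q_k·s_k, t_{k+1} = t_{k-1} − q_k·t_k, so r_k = a·s_k + b·t_k at every step:
  q = 9: r = 15, s = 1 − 9·0 = 1, t = 0 − 9·1 = -9  (check: 717·1 + 78·(-9) = 15)
  q = 5: r = 3, s = 0 − 5·1 = -5, t = 1 − 5·(-9) = 46  (check: 717·(-5) + 78·46 = 3)
The row with r = 3 (the gcd) gives the Bezout coefficients s = -5, t = 46.
Result: 717 · (-5) + 78 · (46) = 3.

gcd(717, 78) = 3; s = -5, t = 46 (check: 717·(-5) + 78·46 = 3).


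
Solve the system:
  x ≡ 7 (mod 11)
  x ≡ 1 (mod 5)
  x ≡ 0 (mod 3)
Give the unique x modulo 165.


Moduli 11, 5, 3 are pairwise coprime; by CRT there is a unique solution modulo M = 11 · 5 · 3 = 165.
Solve pairwise, accumulating the modulus:
  Start with x ≡ 7 (mod 11).
  Combine with x ≡ 1 (mod 5): since gcd(11, 5) = 1, we get a unique residue mod 55.
    Write x = 7 + 11·t and substitute into x ≡ 1 (mod 5): 11·t ≡ 1 − 7 = -6 (mod 5).
    Reduce coefficients mod 5: 1·t ≡ 4 (mod 5).
    So t ≡ 4 (mod 5).
    Then x = 7 + 11·4 = 51, valid modulo lcm(11, 5) = 55: x ≡ 51 (mod 55).
  Combine with x ≡ 0 (mod 3): since gcd(55, 3) = 1, we get a unique residue mod 165.
    Write x = 51 + 55·t and substitute into x ≡ 0 (mod 3): 55·t ≡ 0 − 51 = -51 (mod 3).
    Reduce coefficients mod 3: 1·t ≡ 0 (mod 3).
    So t ≡ 0 (mod 3).
    Then x = 51 + 55·0 = 51, valid modulo lcm(55, 3) = 165: x ≡ 51 (mod 165).
Verify: 51 mod 11 = 7 ✓, 51 mod 5 = 1 ✓, 51 mod 3 = 0 ✓.

x ≡ 51 (mod 165).


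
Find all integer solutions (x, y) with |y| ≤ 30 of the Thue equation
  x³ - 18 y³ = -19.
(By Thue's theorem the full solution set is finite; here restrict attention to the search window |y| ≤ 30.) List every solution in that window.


The equation is x³ - 18y³ = -19. For fixed y, x³ = 18·y³ − 19, so a solution requires the RHS to be a perfect cube.
Strategy: iterate y from -30 to 30, compute RHS = 18·y³ − 19, and check whether it is a (positive or negative) perfect cube.
Check small values of y:
  y = 0: RHS = -19 is not a perfect cube.
  y = 1: RHS = -1 = (-1)³ ⇒ x = -1 works.
  y = -1: RHS = -37 is not a perfect cube.
  y = 2: RHS = 125 = (5)³ ⇒ x = 5 works.
  y = -2: RHS = -163 is not a perfect cube.
  y = 3: RHS = 467 is not a perfect cube.
  y = -3: RHS = -505 is not a perfect cube.
Continuing the search up to |y| = 30 finds no further solutions beyond those listed.
Collected solutions: (-1, 1), (5, 2).

Solutions (with |y| ≤ 30): (-1, 1), (5, 2).


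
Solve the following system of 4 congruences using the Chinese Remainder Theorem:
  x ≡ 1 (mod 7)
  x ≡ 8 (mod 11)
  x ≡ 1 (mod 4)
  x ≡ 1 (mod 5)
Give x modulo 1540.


Product of moduli M = 7 · 11 · 4 · 5 = 1540.
Merge one congruence at a time:
  Start: x ≡ 1 (mod 7).
  Combine with x ≡ 8 (mod 11); new modulus lcm = 77.
    Write x = 1 + 7·t and substitute into x ≡ 8 (mod 11): 7·t ≡ 8 − 1 = 7 (mod 11).
    The inverse of 7 mod 11 is 8 (since 7·8 = 56 = 5·11 + 1), so t ≡ 8·7 = 56 ≡ 1 (mod 11).
    Then x = 1 + 7·1 = 8, valid modulo lcm(7, 11) = 77: x ≡ 8 (mod 77).
  Combine with x ≡ 1 (mod 4); new modulus lcm = 308.
    Write x = 8 + 77·t and substitute into x ≡ 1 (mod 4): 77·t ≡ 1 − 8 = -7 (mod 4).
    Reduce coefficients mod 4: 1·t ≡ 1 (mod 4).
    So t ≡ 1 (mod 4).
    Then x = 8 + 77·1 = 85, valid modulo lcm(77, 4) = 308: x ≡ 85 (mod 308).
  Combine with x ≡ 1 (mod 5); new modulus lcm = 1540.
    Write x = 85 + 308·t and substitute into x ≡ 1 (mod 5): 308·t ≡ 1 − 85 = -84 (mod 5).
    Reduce coefficients mod 5: 3·t ≡ 1 (mod 5).
    The inverse of 3 mod 5 is 2 (since 3·2 = 6 = 1·5 + 1), so t ≡ 2·1 = 2 ≡ 2 (mod 5).
    Then x = 85 + 308·2 = 701, valid modulo lcm(308, 5) = 1540: x ≡ 701 (mod 1540).
Verify against each original: 701 mod 7 = 1, 701 mod 11 = 8, 701 mod 4 = 1, 701 mod 5 = 1.

x ≡ 701 (mod 1540).


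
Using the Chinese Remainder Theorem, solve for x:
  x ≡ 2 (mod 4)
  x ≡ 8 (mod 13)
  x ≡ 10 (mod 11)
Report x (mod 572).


Moduli 4, 13, 11 are pairwise coprime; by CRT there is a unique solution modulo M = 4 · 13 · 11 = 572.
Solve pairwise, accumulating the modulus:
  Start with x ≡ 2 (mod 4).
  Combine with x ≡ 8 (mod 13): since gcd(4, 13) = 1, we get a unique residue mod 52.
    Write x = 2 + 4·t and substitute into x ≡ 8 (mod 13): 4·t ≡ 8 − 2 = 6 (mod 13).
    The inverse of 4 mod 13 is 10 (since 4·10 = 40 = 3·13 + 1), so t ≡ 10·6 = 60 ≡ 8 (mod 13).
    Then x = 2 + 4·8 = 34, valid modulo lcm(4, 13) = 52: x ≡ 34 (mod 52).
  Combine with x ≡ 10 (mod 11): since gcd(52, 11) = 1, we get a unique residue mod 572.
    Write x = 34 + 52·t and substitute into x ≡ 10 (mod 11): 52·t ≡ 10 − 34 = -24 (mod 11).
    Reduce coefficients mod 11: 8·t ≡ 9 (mod 11).
    The inverse of 8 mod 11 is 7 (since 8·7 = 56 = 5·11 + 1), so t ≡ 7·9 = 63 ≡ 8 (mod 11).
    Then x = 34 + 52·8 = 450, valid modulo lcm(52, 11) = 572: x ≡ 450 (mod 572).
Verify: 450 mod 4 = 2 ✓, 450 mod 13 = 8 ✓, 450 mod 11 = 10 ✓.

x ≡ 450 (mod 572).


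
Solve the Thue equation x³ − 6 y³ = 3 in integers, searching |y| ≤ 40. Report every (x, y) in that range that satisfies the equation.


The equation is x³ - 6y³ = 3. For fixed y, x³ = 6·y³ + 3, so a solution requires the RHS to be a perfect cube.
Strategy: iterate y from -40 to 40, compute RHS = 6·y³ + 3, and check whether it is a (positive or negative) perfect cube.
Check small values of y:
  y = 0: RHS = 3 is not a perfect cube.
  y = 1: RHS = 9 is not a perfect cube.
  y = -1: RHS = -3 is not a perfect cube.
  y = 2: RHS = 51 is not a perfect cube.
  y = -2: RHS = -45 is not a perfect cube.
  y = 3: RHS = 165 is not a perfect cube.
  y = -3: RHS = -159 is not a perfect cube.
Continuing the search up to |y| = 40 finds no solutions either.
No (x, y) in the scanned range satisfies the equation.

No integer solutions with |y| ≤ 40.


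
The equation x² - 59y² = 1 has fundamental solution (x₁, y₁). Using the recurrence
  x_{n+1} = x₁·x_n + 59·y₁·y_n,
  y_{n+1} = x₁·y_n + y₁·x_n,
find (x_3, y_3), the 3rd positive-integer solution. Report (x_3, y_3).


Step 1: Find the fundamental solution (x₁, y₁) of x² - 59y² = 1.
  Expand √59 as a continued fraction. a₀ = ⌊√59⌋ = 7; iterate m_{k+1} = d_k·a_k − m_k, d_{k+1} = (59 − m_{k+1}²)/d_k, a_{k+1} = ⌊(a₀ + m_{k+1})/d_{k+1}⌋ (starting m₀ = 0, d₀ = 1), with convergents p_k = a_k·p_{k-1} + p_{k-2}, q_k = a_k·q_{k-1} + q_{k-2} (p₋₁ = 1, q₋₁ = 0):
  k = 0: a₀ = 7; p₀/q₀ = 7/1; p₀² − 59·q₀² = 49 − 59 = -10.
  k = 1: m = 7, d = 10, a = ⌊(7 + 7)/10⌋ = 1; p/q = (1·7 + 1)/(1·1 + 0) = 8/1; p² − 59·q² = 64 − 59 = 5.
  k = 2: m = 3, d = 5, a = ⌊(7 + 3)/5⌋ = 2; p/q = (2·8 + 7)/(2·1 + 1) = 23/3; p² − 59·q² = 529 − 531 = -2.
  k = 3: m = 7, d = 2, a = ⌊(7 + 7)/2⌋ = 7; p/q = (7·23 + 8)/(7·3 + 1) = 169/22; p² − 59·q² = 28561 − 28556 = 5.
  k = 4: m = 7, d = 5, a = ⌊(7 + 7)/5⌋ = 2; p/q = (2·169 + 23)/(2·22 + 3) = 361/47; p² − 59·q² = 130321 − 130331 = -10.
  k = 5: m = 3, d = 10, a = ⌊(7 + 3)/10⌋ = 1; p/q = (1·361 + 169)/(1·47 + 22) = 530/69; p² − 59·q² = 280900 − 280899 = 1.
  The first convergent with p² − 59·q² = 1 gives the fundamental solution (x₁, y₁) = (530, 69).
Step 2: Apply the recurrence (x_{n+1}, y_{n+1}) = (x₁x_n + 59y₁y_n, x₁y_n + y₁x_n) repeatedly.
  From (x_1, y_1) = (530, 69): x_2 = 530·530 + 59·69·69 = 561799; y_2 = 530·69 + 69·530 = 73140.
  From (x_2, y_2) = (561799, 73140): x_3 = 530·561799 + 59·69·73140 = 595506410; y_3 = 530·73140 + 69·561799 = 77528331.
Step 3: Verify x_3² - 59·y_3² = 354627884351088100 - 354627884351088099 = 1 (should be 1). ✓

(x_1, y_1) = (530, 69); (x_3, y_3) = (595506410, 77528331).


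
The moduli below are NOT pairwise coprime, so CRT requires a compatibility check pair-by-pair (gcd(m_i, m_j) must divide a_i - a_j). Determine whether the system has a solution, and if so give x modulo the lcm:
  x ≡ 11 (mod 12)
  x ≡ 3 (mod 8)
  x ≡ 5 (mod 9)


Moduli 12, 8, 9 are not pairwise coprime, so CRT works modulo lcm(m_i) when all pairwise compatibility conditions hold.
Pairwise compatibility: gcd(m_i, m_j) must divide a_i - a_j for every pair.
Merge one congruence at a time:
  Start: x ≡ 11 (mod 12).
  Combine with x ≡ 3 (mod 8): gcd(12, 8) = 4; 3 - 11 = -8, which IS divisible by 4, so compatible.
    Write x = 11 + 12·t and substitute into x ≡ 3 (mod 8): 12·t ≡ 3 − 11 = -8 (mod 8).
    Divide the congruence (and modulus) by g = 4: 3·t ≡ -2 (mod 2).
    Reduce coefficients mod 2: 1·t ≡ 0 (mod 2).
    So t ≡ 0 (mod 2).
    Then x = 11 + 12·0 = 11, valid modulo lcm(12, 8) = 24: x ≡ 11 (mod 24).
  Combine with x ≡ 5 (mod 9): gcd(24, 9) = 3; 5 - 11 = -6, which IS divisible by 3, so compatible.
    Write x = 11 + 24·t and substitute into x ≡ 5 (mod 9): 24·t ≡ 5 − 11 = -6 (mod 9).
    Divide the congruence (and modulus) by g = 3: 8·t ≡ -2 (mod 3).
    Reduce coefficients mod 3: 2·t ≡ 1 (mod 3).
    The inverse of 2 mod 3 is 2 (since 2·2 = 4 = 1·3 + 1), so t ≡ 2·1 = 2 ≡ 2 (mod 3).
    Then x = 11 + 24·2 = 59, valid modulo lcm(24, 9) = 72: x ≡ 59 (mod 72).
Verify: 59 mod 12 = 11, 59 mod 8 = 3, 59 mod 9 = 5.

x ≡ 59 (mod 72).


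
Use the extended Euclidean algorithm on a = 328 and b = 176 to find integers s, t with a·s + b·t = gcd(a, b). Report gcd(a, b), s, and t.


Euclidean algorithm on (328, 176) — divide until remainder is 0:
  328 = 1 · 176 + 152
  176 = 1 · 152 + 24
  152 = 6 · 24 + 8
  24 = 3 · 8 + 0
gcd(328, 176) = 8.
Track Bezout coefficients alongside the remainders: start with r₀ = 328 = a·1 + b·0 (s = 1, t = 0) and r₁ = 176 = a·0 + b·1 (s = 0, t = 1); each new remainder r_{k+1} = r_{k-1} − q_k·r_k inherits s_{k+1} = s_{k-1} − q_k·s_k, t_{k+1} = t_{k-1} − q_k·t_k, so r_k = a·s_k + b·t_k at every step:
  q = 1: r = 152, s = 1 − 1·0 = 1, t = 0 − 1·1 = -1  (check: 328·1 + 176·(-1) = 152)
  q = 1: r = 24, s = 0 − 1·1 = -1, t = 1 − 1·(-1) = 2  (check: 328·(-1) + 176·2 = 24)
  q = 6: r = 8, s = 1 − 6·(-1) = 7, t = -1 − 6·2 = -13  (check: 328·7 + 176·(-13) = 8)
The row with r = 8 (the gcd) gives the Bezout coefficients s = 7, t = -13.
Result: 328 · (7) + 176 · (-13) = 8.

gcd(328, 176) = 8; s = 7, t = -13 (check: 328·7 + 176·(-13) = 8).


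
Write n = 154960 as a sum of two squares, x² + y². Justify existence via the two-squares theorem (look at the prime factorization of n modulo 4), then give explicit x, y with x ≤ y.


Step 1: Factor n = 154960 = 2^4 · 5 · 13 · 149.
Step 2: Check the mod-4 condition on each prime factor: 2 = 2 (special); 5 ≡ 1 (mod 4), exponent 1; 13 ≡ 1 (mod 4), exponent 1; 149 ≡ 1 (mod 4), exponent 1.
All primes ≡ 3 (mod 4) appear to even exponent (or don't appear), so by the two-squares theorem n IS expressible as a sum of two squares.
Step 3: Build a representation. Group n = k² · m with k = 4 and m = 5 · 13 · 149 = 9685 (a product of primes ≡ 1 (mod 4)); a representation of m scales to one of n via (k·x)² + (k·y)² = k²(x² + y²). Each prime p ≡ 1 (mod 4) is itself a sum of two squares; find a² by testing p − a² for a perfect square:
  5: 5 − 1² = 4 = 2² ⇒ 5 = 1² + 2².
  13: 13 − 1² = 12, 13 − 2² = 9 = 3² ⇒ 13 = 2² + 3².
  149: 149 − 1² = 148, 149 − 2² = 145, 149 − 3² = 140, 149 − 4² = 133, 149 − 5² = 124, 149 − 6² = 113, 149 − 7² = 100 = 10² ⇒ 149 = 7² + 10².
  Combine using the Brahmagupta–Fibonacci identity (a² + b²)(c² + d²) = (ac − bd)² + (ad + bc)² = (ac + bd)² + (ad − bc)²:
  5 · 13 = 65: from (1² + 2²)(2² + 3²), take (1·2 − 2·3, 1·3 + 2·2) = (2 − 6, 3 + 4) = (-4, 7); dropping signs (only squares matter) gives (4, 7); check 4² + 7² = 16 + 49 = 65 ✓.
  65 · 149 = 9685: from (4² + 7²)(7² + 10²), take (4·7 − 7·10, 4·10 + 7·7) = (28 − 70, 40 + 49) = (-42, 89); dropping signs (only squares matter) gives (42, 89); check 42² + 89² = 1764 + 7921 = 9685 ✓.
  Scale by k = 4: (4·42, 4·89) = (168, 356).
Step 4: Order so x ≤ y and verify: 168² + 356² = 28224 + 126736 = 154960 = n. ✓

n = 154960 = 168² + 356² (one valid representation with x ≤ y).


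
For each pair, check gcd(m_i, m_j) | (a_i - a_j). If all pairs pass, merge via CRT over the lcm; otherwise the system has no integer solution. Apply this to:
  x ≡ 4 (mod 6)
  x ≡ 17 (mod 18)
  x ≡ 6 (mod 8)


Moduli 6, 18, 8 are not pairwise coprime, so CRT works modulo lcm(m_i) when all pairwise compatibility conditions hold.
Pairwise compatibility: gcd(m_i, m_j) must divide a_i - a_j for every pair.
Merge one congruence at a time:
  Start: x ≡ 4 (mod 6).
  Combine with x ≡ 17 (mod 18): gcd(6, 18) = 6, and 17 - 4 = 13 is NOT divisible by 6.
    ⇒ system is inconsistent (no integer solution).

No solution (the system is inconsistent).


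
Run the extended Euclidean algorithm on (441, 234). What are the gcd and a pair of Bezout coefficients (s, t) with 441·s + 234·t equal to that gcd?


Euclidean algorithm on (441, 234) — divide until remainder is 0:
  441 = 1 · 234 + 207
  234 = 1 · 207 + 27
  207 = 7 · 27 + 18
  27 = 1 · 18 + 9
  18 = 2 · 9 + 0
gcd(441, 234) = 9.
Track Bezout coefficients alongside the remainders: start with r₀ = 441 = a·1 + b·0 (s = 1, t = 0) and r₁ = 234 = a·0 + b·1 (s = 0, t = 1); each new remainder r_{k+1} = r_{k-1} − q_k·r_k inherits s_{k+1} = s_{k-1} − q_k·s_k, t_{k+1} = t_{k-1} − q_k·t_k, so r_k = a·s_k + b·t_k at every step:
  q = 1: r = 207, s = 1 − 1·0 = 1, t = 0 − 1·1 = -1  (check: 441·1 + 234·(-1) = 207)
  q = 1: r = 27, s = 0 − 1·1 = -1, t = 1 − 1·(-1) = 2  (check: 441·(-1) + 234·2 = 27)
  q = 7: r = 18, s = 1 − 7·(-1) = 8, t = -1 − 7·2 = -15  (check: 441·8 + 234·(-15) = 18)
  q = 1: r = 9, s = -1 − 1·8 = -9, t = 2 − 1·(-15) = 17  (check: 441·(-9) + 234·17 = 9)
The row with r = 9 (the gcd) gives the Bezout coefficients s = -9, t = 17.
Result: 441 · (-9) + 234 · (17) = 9.

gcd(441, 234) = 9; s = -9, t = 17 (check: 441·(-9) + 234·17 = 9).


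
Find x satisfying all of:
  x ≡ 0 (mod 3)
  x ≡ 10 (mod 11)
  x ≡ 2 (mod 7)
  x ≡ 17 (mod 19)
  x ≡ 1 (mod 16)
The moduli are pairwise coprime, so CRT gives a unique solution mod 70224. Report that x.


Product of moduli M = 3 · 11 · 7 · 19 · 16 = 70224.
Merge one congruence at a time:
  Start: x ≡ 0 (mod 3).
  Combine with x ≡ 10 (mod 11); new modulus lcm = 33.
    Write x = 0 + 3·t and substitute into x ≡ 10 (mod 11): 3·t ≡ 10 − 0 = 10 (mod 11).
    The inverse of 3 mod 11 is 4 (since 3·4 = 12 = 1·11 + 1), so t ≡ 4·10 = 40 ≡ 7 (mod 11).
    Then x = 0 + 3·7 = 21, valid modulo lcm(3, 11) = 33: x ≡ 21 (mod 33).
  Combine with x ≡ 2 (mod 7); new modulus lcm = 231.
    Write x = 21 + 33·t and substitute into x ≡ 2 (mod 7): 33·t ≡ 2 − 21 = -19 (mod 7).
    Reduce coefficients mod 7: 5·t ≡ 2 (mod 7).
    The inverse of 5 mod 7 is 3 (since 5·3 = 15 = 2·7 + 1), so t ≡ 3·2 = 6 ≡ 6 (mod 7).
    Then x = 21 + 33·6 = 219, valid modulo lcm(33, 7) = 231: x ≡ 219 (mod 231).
  Combine with x ≡ 17 (mod 19); new modulus lcm = 4389.
    Write x = 219 + 231·t and substitute into x ≡ 17 (mod 19): 231·t ≡ 17 − 219 = -202 (mod 19).
    Reduce coefficients mod 19: 3·t ≡ 7 (mod 19).
    The inverse of 3 mod 19 is 13 (since 3·13 = 39 = 2·19 + 1), so t ≡ 13·7 = 91 ≡ 15 (mod 19).
    Then x = 219 + 231·15 = 3684, valid modulo lcm(231, 19) = 4389: x ≡ 3684 (mod 4389).
  Combine with x ≡ 1 (mod 16); new modulus lcm = 70224.
    Write x = 3684 + 4389·t and substitute into x ≡ 1 (mod 16): 4389·t ≡ 1 − 3684 = -3683 (mod 16).
    Reduce coefficients mod 16: 5·t ≡ 13 (mod 16).
    The inverse of 5 mod 16 is 13 (since 5·13 = 65 = 4·16 + 1), so t ≡ 13·13 = 169 ≡ 9 (mod 16).
    Then x = 3684 + 4389·9 = 43185, valid modulo lcm(4389, 16) = 70224: x ≡ 43185 (mod 70224).
Verify against each original: 43185 mod 3 = 0, 43185 mod 11 = 10, 43185 mod 7 = 2, 43185 mod 19 = 17, 43185 mod 16 = 1.

x ≡ 43185 (mod 70224).


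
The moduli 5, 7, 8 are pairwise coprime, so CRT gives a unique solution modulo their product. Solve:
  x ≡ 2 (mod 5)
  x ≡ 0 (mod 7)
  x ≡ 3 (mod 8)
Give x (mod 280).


Moduli 5, 7, 8 are pairwise coprime; by CRT there is a unique solution modulo M = 5 · 7 · 8 = 280.
Solve pairwise, accumulating the modulus:
  Start with x ≡ 2 (mod 5).
  Combine with x ≡ 0 (mod 7): since gcd(5, 7) = 1, we get a unique residue mod 35.
    Write x = 2 + 5·t and substitute into x ≡ 0 (mod 7): 5·t ≡ 0 − 2 = -2 (mod 7).
    Reduce coefficients mod 7: 5·t ≡ 5 (mod 7).
    The inverse of 5 mod 7 is 3 (since 5·3 = 15 = 2·7 + 1), so t ≡ 3·5 = 15 ≡ 1 (mod 7).
    Then x = 2 + 5·1 = 7, valid modulo lcm(5, 7) = 35: x ≡ 7 (mod 35).
  Combine with x ≡ 3 (mod 8): since gcd(35, 8) = 1, we get a unique residue mod 280.
    Write x = 7 + 35·t and substitute into x ≡ 3 (mod 8): 35·t ≡ 3 − 7 = -4 (mod 8).
    Reduce coefficients mod 8: 3·t ≡ 4 (mod 8).
    The inverse of 3 mod 8 is 3 (since 3·3 = 9 = 1·8 + 1), so t ≡ 3·4 = 12 ≡ 4 (mod 8).
    Then x = 7 + 35·4 = 147, valid modulo lcm(35, 8) = 280: x ≡ 147 (mod 280).
Verify: 147 mod 5 = 2 ✓, 147 mod 7 = 0 ✓, 147 mod 8 = 3 ✓.

x ≡ 147 (mod 280).


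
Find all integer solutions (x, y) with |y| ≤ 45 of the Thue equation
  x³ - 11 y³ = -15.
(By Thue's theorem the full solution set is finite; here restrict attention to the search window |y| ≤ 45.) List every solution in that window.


The equation is x³ - 11y³ = -15. For fixed y, x³ = 11·y³ − 15, so a solution requires the RHS to be a perfect cube.
Strategy: iterate y from -45 to 45, compute RHS = 11·y³ − 15, and check whether it is a (positive or negative) perfect cube.
Check small values of y:
  y = 0: RHS = -15 is not a perfect cube.
  y = 1: RHS = -4 is not a perfect cube.
  y = -1: RHS = -26 is not a perfect cube.
  y = 2: RHS = 73 is not a perfect cube.
  y = -2: RHS = -103 is not a perfect cube.
  y = 3: RHS = 282 is not a perfect cube.
  y = -3: RHS = -312 is not a perfect cube.
Continuing the search up to |y| = 45 finds no solutions either.
No (x, y) in the scanned range satisfies the equation.

No integer solutions with |y| ≤ 45.


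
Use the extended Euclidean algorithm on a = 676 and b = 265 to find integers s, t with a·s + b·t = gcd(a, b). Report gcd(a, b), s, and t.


Euclidean algorithm on (676, 265) — divide until remainder is 0:
  676 = 2 · 265 + 146
  265 = 1 · 146 + 119
  146 = 1 · 119 + 27
  119 = 4 · 27 + 11
  27 = 2 · 11 + 5
  11 = 2 · 5 + 1
  5 = 5 · 1 + 0
gcd(676, 265) = 1.
Track Bezout coefficients alongside the remainders: start with r₀ = 676 = a·1 + b·0 (s = 1, t = 0) and r₁ = 265 = a·0 + b·1 (s = 0, t = 1); each new remainder r_{k+1} = r_{k-1} − q_k·r_k inherits s_{k+1} = s_{k-1} − q_k·s_k, t_{k+1} = t_{k-1} − q_k·t_k, so r_k = a·s_k + b·t_k at every step:
  q = 2: r = 146, s = 1 − 2·0 = 1, t = 0 − 2·1 = -2  (check: 676·1 + 265·(-2) = 146)
  q = 1: r = 119, s = 0 − 1·1 = -1, t = 1 − 1·(-2) = 3  (check: 676·(-1) + 265·3 = 119)
  q = 1: r = 27, s = 1 − 1·(-1) = 2, t = -2 − 1·3 = -5  (check: 676·2 + 265·(-5) = 27)
  q = 4: r = 11, s = -1 − 4·2 = -9, t = 3 − 4·(-5) = 23  (check: 676·(-9) + 265·23 = 11)
  q = 2: r = 5, s = 2 − 2·(-9) = 20, t = -5 − 2·23 = -51  (check: 676·20 + 265·(-51) = 5)
  q = 2: r = 1, s = -9 − 2·20 = -49, t = 23 − 2·(-51) = 125  (check: 676·(-49) + 265·125 = 1)
The row with r = 1 (the gcd) gives the Bezout coefficients s = -49, t = 125.
Result: 676 · (-49) + 265 · (125) = 1.

gcd(676, 265) = 1; s = -49, t = 125 (check: 676·(-49) + 265·125 = 1).


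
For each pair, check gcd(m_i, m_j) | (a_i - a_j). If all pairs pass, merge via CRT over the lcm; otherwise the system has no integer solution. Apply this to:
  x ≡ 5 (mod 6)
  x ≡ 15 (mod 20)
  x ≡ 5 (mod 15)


Moduli 6, 20, 15 are not pairwise coprime, so CRT works modulo lcm(m_i) when all pairwise compatibility conditions hold.
Pairwise compatibility: gcd(m_i, m_j) must divide a_i - a_j for every pair.
Merge one congruence at a time:
  Start: x ≡ 5 (mod 6).
  Combine with x ≡ 15 (mod 20): gcd(6, 20) = 2; 15 - 5 = 10, which IS divisible by 2, so compatible.
    Write x = 5 + 6·t and substitute into x ≡ 15 (mod 20): 6·t ≡ 15 − 5 = 10 (mod 20).
    Divide the congruence (and modulus) by g = 2: 3·t ≡ 5 (mod 10).
    The inverse of 3 mod 10 is 7 (since 3·7 = 21 = 2·10 + 1), so t ≡ 7·5 = 35 ≡ 5 (mod 10).
    Then x = 5 + 6·5 = 35, valid modulo lcm(6, 20) = 60: x ≡ 35 (mod 60).
  Combine with x ≡ 5 (mod 15): gcd(60, 15) = 15; 5 - 35 = -30, which IS divisible by 15, so compatible.
    Write x = 35 + 60·t and substitute into x ≡ 5 (mod 15): 60·t ≡ 5 − 35 = -30 (mod 15).
    Divide the congruence (and modulus) by g = 15: 4·t ≡ -2 (mod 1).
    Modulo 1 every t works; take t = 0.
    Then x = 35 + 60·0 = 35, valid modulo lcm(60, 15) = 60: x ≡ 35 (mod 60).
Verify: 35 mod 6 = 5, 35 mod 20 = 15, 35 mod 15 = 5.

x ≡ 35 (mod 60).


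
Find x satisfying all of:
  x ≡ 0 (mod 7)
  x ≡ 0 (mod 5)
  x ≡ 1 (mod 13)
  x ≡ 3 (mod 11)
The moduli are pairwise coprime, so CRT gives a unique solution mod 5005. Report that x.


Product of moduli M = 7 · 5 · 13 · 11 = 5005.
Merge one congruence at a time:
  Start: x ≡ 0 (mod 7).
  Combine with x ≡ 0 (mod 5); new modulus lcm = 35.
    Write x = 0 + 7·t and substitute into x ≡ 0 (mod 5): 7·t ≡ 0 − 0 = 0 (mod 5).
    Reduce coefficients mod 5: 2·t ≡ 0 (mod 5).
    The inverse of 2 mod 5 is 3 (since 2·3 = 6 = 1·5 + 1), so t ≡ 3·0 = 0 ≡ 0 (mod 5).
    Then x = 0 + 7·0 = 0, valid modulo lcm(7, 5) = 35: x ≡ 0 (mod 35).
  Combine with x ≡ 1 (mod 13); new modulus lcm = 455.
    Write x = 0 + 35·t and substitute into x ≡ 1 (mod 13): 35·t ≡ 1 − 0 = 1 (mod 13).
    Reduce coefficients mod 13: 9·t ≡ 1 (mod 13).
    The inverse of 9 mod 13 is 3 (since 9·3 = 27 = 2·13 + 1), so t ≡ 3·1 = 3 ≡ 3 (mod 13).
    Then x = 0 + 35·3 = 105, valid modulo lcm(35, 13) = 455: x ≡ 105 (mod 455).
  Combine with x ≡ 3 (mod 11); new modulus lcm = 5005.
    Write x = 105 + 455·t and substitute into x ≡ 3 (mod 11): 455·t ≡ 3 − 105 = -102 (mod 11).
    Reduce coefficients mod 11: 4·t ≡ 8 (mod 11).
    The inverse of 4 mod 11 is 3 (since 4·3 = 12 = 1·11 + 1), so t ≡ 3·8 = 24 ≡ 2 (mod 11).
    Then x = 105 + 455·2 = 1015, valid modulo lcm(455, 11) = 5005: x ≡ 1015 (mod 5005).
Verify against each original: 1015 mod 7 = 0, 1015 mod 5 = 0, 1015 mod 13 = 1, 1015 mod 11 = 3.

x ≡ 1015 (mod 5005).


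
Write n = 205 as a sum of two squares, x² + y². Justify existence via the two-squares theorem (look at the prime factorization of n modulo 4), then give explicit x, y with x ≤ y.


Step 1: Factor n = 205 = 5 · 41.
Step 2: Check the mod-4 condition on each prime factor: 5 ≡ 1 (mod 4), exponent 1; 41 ≡ 1 (mod 4), exponent 1.
All primes ≡ 3 (mod 4) appear to even exponent (or don't appear), so by the two-squares theorem n IS expressible as a sum of two squares.
Step 3: Build a representation. Here n = 5 · 41 is a product of primes ≡ 1 (mod 4). Each prime p ≡ 1 (mod 4) is itself a sum of two squares; find a² by testing p − a² for a perfect square:
  5: 5 − 1² = 4 = 2² ⇒ 5 = 1² + 2².
  41: 41 − 1² = 40, 41 − 2² = 37, 41 − 3² = 32, 41 − 4² = 25 = 5² ⇒ 41 = 4² + 5².
  Combine using the Brahmagupta–Fibonacci identity (a² + b²)(c² + d²) = (ac − bd)² + (ad + bc)² = (ac + bd)² + (ad − bc)²:
  5 · 41 = 205: from (1² + 2²)(4² + 5²), take (1·4 − 2·5, 1·5 + 2·4) = (4 − 10, 5 + 8) = (-6, 13); dropping signs (only squares matter) gives (6, 13); check 6² + 13² = 36 + 169 = 205 ✓.
Step 4: Order so x ≤ y and verify: 6² + 13² = 36 + 169 = 205 = n. ✓

n = 205 = 6² + 13² (one valid representation with x ≤ y).


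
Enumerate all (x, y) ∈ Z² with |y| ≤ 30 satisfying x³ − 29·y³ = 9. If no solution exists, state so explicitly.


The equation is x³ - 29y³ = 9. For fixed y, x³ = 29·y³ + 9, so a solution requires the RHS to be a perfect cube.
Strategy: iterate y from -30 to 30, compute RHS = 29·y³ + 9, and check whether it is a (positive or negative) perfect cube.
Check small values of y:
  y = 0: RHS = 9 is not a perfect cube.
  y = 1: RHS = 38 is not a perfect cube.
  y = -1: RHS = -20 is not a perfect cube.
  y = 2: RHS = 241 is not a perfect cube.
  y = -2: RHS = -223 is not a perfect cube.
  y = 3: RHS = 792 is not a perfect cube.
  y = -3: RHS = -774 is not a perfect cube.
Continuing the search up to |y| = 30 finds no solutions either.
No (x, y) in the scanned range satisfies the equation.

No integer solutions with |y| ≤ 30.


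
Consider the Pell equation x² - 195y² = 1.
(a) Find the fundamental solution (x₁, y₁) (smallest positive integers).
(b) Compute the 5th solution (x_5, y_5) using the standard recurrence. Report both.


Step 1: Find the fundamental solution (x₁, y₁) of x² - 195y² = 1.
  Expand √195 as a continued fraction. a₀ = ⌊√195⌋ = 13; iterate m_{k+1} = d_k·a_k − m_k, d_{k+1} = (195 − m_{k+1}²)/d_k, a_{k+1} = ⌊(a₀ + m_{k+1})/d_{k+1}⌋ (starting m₀ = 0, d₀ = 1), with convergents p_k = a_k·p_{k-1} + p_{k-2}, q_k = a_k·q_{k-1} + q_{k-2} (p₋₁ = 1, q₋₁ = 0):
  k = 0: a₀ = 13; p₀/q₀ = 13/1; p₀² − 195·q₀² = 169 − 195 = -26.
  k = 1: m = 13, d = 26, a = ⌊(13 + 13)/26⌋ = 1; p/q = (1·13 + 1)/(1·1 + 0) = 14/1; p² − 195·q² = 196 − 195 = 1.
  The first convergent with p² − 195·q² = 1 gives the fundamental solution (x₁, y₁) = (14, 1).
Step 2: Apply the recurrence (x_{n+1}, y_{n+1}) = (x₁x_n + 195y₁y_n, x₁y_n + y₁x_n) repeatedly.
  From (x_1, y_1) = (14, 1): x_2 = 14·14 + 195·1·1 = 391; y_2 = 14·1 + 1·14 = 28.
  From (x_2, y_2) = (391, 28): x_3 = 14·391 + 195·1·28 = 10934; y_3 = 14·28 + 1·391 = 783.
  From (x_3, y_3) = (10934, 783): x_4 = 14·10934 + 195·1·783 = 305761; y_4 = 14·783 + 1·10934 = 21896.
  From (x_4, y_4) = (305761, 21896): x_5 = 14·305761 + 195·1·21896 = 8550374; y_5 = 14·21896 + 1·305761 = 612305.
Step 3: Verify x_5² - 195·y_5² = 73108895539876 - 73108895539875 = 1 (should be 1). ✓

(x_1, y_1) = (14, 1); (x_5, y_5) = (8550374, 612305).


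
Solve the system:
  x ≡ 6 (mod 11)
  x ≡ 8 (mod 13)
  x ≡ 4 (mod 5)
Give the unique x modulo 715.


Moduli 11, 13, 5 are pairwise coprime; by CRT there is a unique solution modulo M = 11 · 13 · 5 = 715.
Solve pairwise, accumulating the modulus:
  Start with x ≡ 6 (mod 11).
  Combine with x ≡ 8 (mod 13): since gcd(11, 13) = 1, we get a unique residue mod 143.
    Write x = 6 + 11·t and substitute into x ≡ 8 (mod 13): 11·t ≡ 8 − 6 = 2 (mod 13).
    The inverse of 11 mod 13 is 6 (since 11·6 = 66 = 5·13 + 1), so t ≡ 6·2 = 12 ≡ 12 (mod 13).
    Then x = 6 + 11·12 = 138, valid modulo lcm(11, 13) = 143: x ≡ 138 (mod 143).
  Combine with x ≡ 4 (mod 5): since gcd(143, 5) = 1, we get a unique residue mod 715.
    Write x = 138 + 143·t and substitute into x ≡ 4 (mod 5): 143·t ≡ 4 − 138 = -134 (mod 5).
    Reduce coefficients mod 5: 3·t ≡ 1 (mod 5).
    The inverse of 3 mod 5 is 2 (since 3·2 = 6 = 1·5 + 1), so t ≡ 2·1 = 2 ≡ 2 (mod 5).
    Then x = 138 + 143·2 = 424, valid modulo lcm(143, 5) = 715: x ≡ 424 (mod 715).
Verify: 424 mod 11 = 6 ✓, 424 mod 13 = 8 ✓, 424 mod 5 = 4 ✓.

x ≡ 424 (mod 715).


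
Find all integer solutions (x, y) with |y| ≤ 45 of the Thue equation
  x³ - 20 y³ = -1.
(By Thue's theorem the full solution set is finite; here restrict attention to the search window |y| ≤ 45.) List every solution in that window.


The equation is x³ - 20y³ = -1. For fixed y, x³ = 20·y³ − 1, so a solution requires the RHS to be a perfect cube.
Strategy: iterate y from -45 to 45, compute RHS = 20·y³ − 1, and check whether it is a (positive or negative) perfect cube.
Check small values of y:
  y = 0: RHS = -1 = (-1)³ ⇒ x = -1 works.
  y = 1: RHS = 19 is not a perfect cube.
  y = -1: RHS = -21 is not a perfect cube.
  y = 2: RHS = 159 is not a perfect cube.
  y = -2: RHS = -161 is not a perfect cube.
  y = 3: RHS = 539 is not a perfect cube.
  y = -3: RHS = -541 is not a perfect cube.
Continuing, at y = 7: RHS = 6859 = (19)³ ⇒ x = 19 works.
Searching the remaining y in |y| ≤ 45 finds no further solutions.
Collected solutions: (-1, 0), (19, 7).

Solutions (with |y| ≤ 45): (-1, 0), (19, 7).


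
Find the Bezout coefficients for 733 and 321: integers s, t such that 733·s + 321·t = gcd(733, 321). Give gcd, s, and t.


Euclidean algorithm on (733, 321) — divide until remainder is 0:
  733 = 2 · 321 + 91
  321 = 3 · 91 + 48
  91 = 1 · 48 + 43
  48 = 1 · 43 + 5
  43 = 8 · 5 + 3
  5 = 1 · 3 + 2
  3 = 1 · 2 + 1
  2 = 2 · 1 + 0
gcd(733, 321) = 1.
Track Bezout coefficients alongside the remainders: start with r₀ = 733 = a·1 + b·0 (s = 1, t = 0) and r₁ = 321 = a·0 + b·1 (s = 0, t = 1); each new remainder r_{k+1} = r_{k-1} − q_k·r_k inherits s_{k+1} = s_{k-1} − q_k·s_k, t_{k+1} = t_{k-1} − q_k·t_k, so r_k = a·s_k + b·t_k at every step:
  q = 2: r = 91, s = 1 − 2·0 = 1, t = 0 − 2·1 = -2  (check: 733·1 + 321·(-2) = 91)
  q = 3: r = 48, s = 0 − 3·1 = -3, t = 1 − 3·(-2) = 7  (check: 733·(-3) + 321·7 = 48)
  q = 1: r = 43, s = 1 − 1·(-3) = 4, t = -2 − 1·7 = -9  (check: 733·4 + 321·(-9) = 43)
  q = 1: r = 5, s = -3 − 1·4 = -7, t = 7 − 1·(-9) = 16  (check: 733·(-7) + 321·16 = 5)
  q = 8: r = 3, s = 4 − 8·(-7) = 60, t = -9 − 8·16 = -137  (check: 733·60 + 321·(-137) = 3)
  q = 1: r = 2, s = -7 − 1·60 = -67, t = 16 − 1·(-137) = 153  (check: 733·(-67) + 321·153 = 2)
  q = 1: r = 1, s = 60 − 1·(-67) = 127, t = -137 − 1·153 = -290  (check: 733·127 + 321·(-290) = 1)
The row with r = 1 (the gcd) gives the Bezout coefficients s = 127, t = -290.
Result: 733 · (127) + 321 · (-290) = 1.

gcd(733, 321) = 1; s = 127, t = -290 (check: 733·127 + 321·(-290) = 1).


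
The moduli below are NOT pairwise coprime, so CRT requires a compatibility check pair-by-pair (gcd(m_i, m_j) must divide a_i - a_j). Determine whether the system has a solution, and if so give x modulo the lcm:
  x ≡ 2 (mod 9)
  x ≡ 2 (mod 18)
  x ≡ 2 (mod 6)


Moduli 9, 18, 6 are not pairwise coprime, so CRT works modulo lcm(m_i) when all pairwise compatibility conditions hold.
Pairwise compatibility: gcd(m_i, m_j) must divide a_i - a_j for every pair.
Merge one congruence at a time:
  Start: x ≡ 2 (mod 9).
  Combine with x ≡ 2 (mod 18): gcd(9, 18) = 9; 2 - 2 = 0, which IS divisible by 9, so compatible.
    Write x = 2 + 9·t and substitute into x ≡ 2 (mod 18): 9·t ≡ 2 − 2 = 0 (mod 18).
    Divide the congruence (and modulus) by g = 9: 1·t ≡ 0 (mod 2).
    So t ≡ 0 (mod 2).
    Then x = 2 + 9·0 = 2, valid modulo lcm(9, 18) = 18: x ≡ 2 (mod 18).
  Combine with x ≡ 2 (mod 6): gcd(18, 6) = 6; 2 - 2 = 0, which IS divisible by 6, so compatible.
    Write x = 2 + 18·t and substitute into x ≡ 2 (mod 6): 18·t ≡ 2 − 2 = 0 (mod 6).
    Divide the congruence (and modulus) by g = 6: 3·t ≡ 0 (mod 1).
    Modulo 1 every t works; take t = 0.
    Then x = 2 + 18·0 = 2, valid modulo lcm(18, 6) = 18: x ≡ 2 (mod 18).
Verify: 2 mod 9 = 2, 2 mod 18 = 2, 2 mod 6 = 2.

x ≡ 2 (mod 18).


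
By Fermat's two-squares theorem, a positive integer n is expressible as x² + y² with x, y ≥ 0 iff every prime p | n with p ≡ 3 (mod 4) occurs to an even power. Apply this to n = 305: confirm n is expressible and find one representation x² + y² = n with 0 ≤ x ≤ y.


Step 1: Factor n = 305 = 5 · 61.
Step 2: Check the mod-4 condition on each prime factor: 5 ≡ 1 (mod 4), exponent 1; 61 ≡ 1 (mod 4), exponent 1.
All primes ≡ 3 (mod 4) appear to even exponent (or don't appear), so by the two-squares theorem n IS expressible as a sum of two squares.
Step 3: Build a representation. Here n = 5 · 61 is a product of primes ≡ 1 (mod 4). Each prime p ≡ 1 (mod 4) is itself a sum of two squares; find a² by testing p − a² for a perfect square:
  5: 5 − 1² = 4 = 2² ⇒ 5 = 1² + 2².
  61: 61 − 1² = 60, 61 − 2² = 57, 61 − 3² = 52, 61 − 4² = 45, 61 − 5² = 36 = 6² ⇒ 61 = 5² + 6².
  Combine using the Brahmagupta–Fibonacci identity (a² + b²)(c² + d²) = (ac − bd)² + (ad + bc)² = (ac + bd)² + (ad − bc)²:
  5 · 61 = 305: from (1² + 2²)(5² + 6²), take (1·5 − 2·6, 1·6 + 2·5) = (5 − 12, 6 + 10) = (-7, 16); dropping signs (only squares matter) gives (7, 16); check 7² + 16² = 49 + 256 = 305 ✓.
Step 4: Order so x ≤ y and verify: 7² + 16² = 49 + 256 = 305 = n. ✓

n = 305 = 7² + 16² (one valid representation with x ≤ y).


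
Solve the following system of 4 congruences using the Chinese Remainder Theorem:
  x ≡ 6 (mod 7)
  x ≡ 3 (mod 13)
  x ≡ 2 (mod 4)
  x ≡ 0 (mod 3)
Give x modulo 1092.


Product of moduli M = 7 · 13 · 4 · 3 = 1092.
Merge one congruence at a time:
  Start: x ≡ 6 (mod 7).
  Combine with x ≡ 3 (mod 13); new modulus lcm = 91.
    Write x = 6 + 7·t and substitute into x ≡ 3 (mod 13): 7·t ≡ 3 − 6 = -3 (mod 13).
    Reduce coefficients mod 13: 7·t ≡ 10 (mod 13).
    The inverse of 7 mod 13 is 2 (since 7·2 = 14 = 1·13 + 1), so t ≡ 2·10 = 20 ≡ 7 (mod 13).
    Then x = 6 + 7·7 = 55, valid modulo lcm(7, 13) = 91: x ≡ 55 (mod 91).
  Combine with x ≡ 2 (mod 4); new modulus lcm = 364.
    Write x = 55 + 91·t and substitute into x ≡ 2 (mod 4): 91·t ≡ 2 − 55 = -53 (mod 4).
    Reduce coefficients mod 4: 3·t ≡ 3 (mod 4).
    The inverse of 3 mod 4 is 3 (since 3·3 = 9 = 2·4 + 1), so t ≡ 3·3 = 9 ≡ 1 (mod 4).
    Then x = 55 + 91·1 = 146, valid modulo lcm(91, 4) = 364: x ≡ 146 (mod 364).
  Combine with x ≡ 0 (mod 3); new modulus lcm = 1092.
    Write x = 146 + 364·t and substitute into x ≡ 0 (mod 3): 364·t ≡ 0 − 146 = -146 (mod 3).
    Reduce coefficients mod 3: 1·t ≡ 1 (mod 3).
    So t ≡ 1 (mod 3).
    Then x = 146 + 364·1 = 510, valid modulo lcm(364, 3) = 1092: x ≡ 510 (mod 1092).
Verify against each original: 510 mod 7 = 6, 510 mod 13 = 3, 510 mod 4 = 2, 510 mod 3 = 0.

x ≡ 510 (mod 1092).
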